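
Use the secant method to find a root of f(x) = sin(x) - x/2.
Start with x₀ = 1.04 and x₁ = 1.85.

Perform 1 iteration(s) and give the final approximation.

f(x) = sin(x) - x/2
x₀ = 1.04, x₁ = 1.85

Secant formula: x_{n+1} = x_n - f(x_n)(x_n - x_{n-1})/(f(x_n) - f(x_{n-1}))

Iteration 1:
  f(1.040000) = 0.342404
  f(1.850000) = 0.036275
  x_2 = 1.850000 - 0.036275×(1.850000 - 1.040000)/(0.036275 - 0.342404)
       = 1.945982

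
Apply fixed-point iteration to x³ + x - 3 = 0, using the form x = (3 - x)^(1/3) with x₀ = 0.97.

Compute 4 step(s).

Equation: x³ + x - 3 = 0
Fixed-point form: x = (3 - x)^(1/3)
x₀ = 0.97

x_1 = g(0.970000) = 1.266189
x_2 = g(1.266189) = 1.201344
x_3 = g(1.201344) = 1.216138
x_4 = g(1.216138) = 1.212794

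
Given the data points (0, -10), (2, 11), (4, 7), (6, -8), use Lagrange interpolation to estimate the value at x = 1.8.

Lagrange interpolation formula:
P(x) = Σ yᵢ × Lᵢ(x)
where Lᵢ(x) = Π_{j≠i} (x - xⱼ)/(xᵢ - xⱼ)

L_0(1.8) = (1.8 - 2)/(0 - 2) × (1.8 - 4)/(0 - 4) × (1.8 - 6)/(0 - 6) = 0.038500
L_1(1.8) = (1.8 - 0)/(2 - 0) × (1.8 - 4)/(2 - 4) × (1.8 - 6)/(2 - 6) = 1.039500
L_2(1.8) = (1.8 - 0)/(4 - 0) × (1.8 - 2)/(4 - 2) × (1.8 - 6)/(4 - 6) = -0.094500
L_3(1.8) = (1.8 - 0)/(6 - 0) × (1.8 - 2)/(6 - 2) × (1.8 - 4)/(6 - 4) = 0.016500

P(1.8) = (-10)×L_0(1.8) + 11×L_1(1.8) + 7×L_2(1.8) + (-8)×L_3(1.8)
P(1.8) = 10.256000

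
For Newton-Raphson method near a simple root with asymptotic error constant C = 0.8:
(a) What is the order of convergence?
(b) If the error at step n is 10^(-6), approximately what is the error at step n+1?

(a) Newton-Raphson has quadratic (order 2) convergence near simple roots.
    This means |e_{n+1}| ≈ C|e_n|².

(b) With |e_n| = 10^(-6) and C = 0.8:
    |e_{n+1}| ≈ 0.8 × (10^(-6))² = 0.8 × 10^(-12)

(a) 2 (quadratic); (b) |e_{n+1}| ≈ 8.000e-13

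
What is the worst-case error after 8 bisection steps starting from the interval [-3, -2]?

Bisection error bound: |error| ≤ (b-a)/2^n
|error| ≤ (-2 - (-3))/2^8 = 1/2^8
|error| ≤ 0.0039062500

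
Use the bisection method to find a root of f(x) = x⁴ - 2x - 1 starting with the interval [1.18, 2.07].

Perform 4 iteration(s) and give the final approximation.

f(x) = x⁴ - 2x - 1
Initial interval: [1.18, 2.07]

Iteration 1:
  c_1 = (1.180000 + 2.070000)/2 = 1.625000
  f(c_1) = f(1.625000) = 2.722900
  f(a) × f(c) < 0, new interval: [1.180000, 1.625000]
Iteration 2:
  c_2 = (1.180000 + 1.625000)/2 = 1.402500
  f(c_2) = f(1.402500) = 0.064114
  f(a) × f(c) < 0, new interval: [1.180000, 1.402500]
Iteration 3:
  c_3 = (1.180000 + 1.402500)/2 = 1.291250
  f(c_3) = f(1.291250) = -0.802522
  f(a) × f(c) ≥ 0, new interval: [1.291250, 1.402500]
Iteration 4:
  c_4 = (1.291250 + 1.402500)/2 = 1.346875
  f(c_4) = f(1.346875) = -0.402892
  f(a) × f(c) ≥ 0, new interval: [1.346875, 1.402500]

After 4 iteration(s), the approximation is c_4 = 1.346875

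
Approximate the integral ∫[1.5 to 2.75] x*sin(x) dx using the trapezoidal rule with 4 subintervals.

f(x) = x*sin(x)
a = 1.5, b = 2.75, n = 4
h = (b - a)/n = 0.312500

Trapezoidal rule: (h/2)[f(x₀) + 2f(x₁) + 2f(x₂) + ... + f(xₙ)]

x_0 = 1.5000, f(x_0) = 1.496242, coefficient = 1
x_1 = 1.8125, f(x_1) = 1.759814, coefficient = 2
x_2 = 2.1250, f(x_2) = 1.806930, coefficient = 2
x_3 = 2.4375, f(x_3) = 1.577897, coefficient = 2
x_4 = 2.7500, f(x_4) = 1.049568, coefficient = 1

I ≈ (0.312500/2) × 12.835091 = 2.005483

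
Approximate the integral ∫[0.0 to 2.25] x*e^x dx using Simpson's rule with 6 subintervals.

f(x) = x*e^x
a = 0.0, b = 2.25, n = 6
h = (b - a)/n = 0.375000

Simpson's rule: (h/3)[f(x₀) + 4f(x₁) + 2f(x₂) + ... + f(xₙ)]

x_0 = 0.0000, f(x_0) = 0.000000, coefficient = 1
x_1 = 0.3750, f(x_1) = 0.545622, coefficient = 4
x_2 = 0.7500, f(x_2) = 1.587750, coefficient = 2
x_3 = 1.1250, f(x_3) = 3.465244, coefficient = 4
x_4 = 1.5000, f(x_4) = 6.722534, coefficient = 2
x_5 = 1.8750, f(x_5) = 12.226536, coefficient = 4
x_6 = 2.2500, f(x_6) = 21.347406, coefficient = 1

I ≈ (0.375000/3) × 102.917579 = 12.864697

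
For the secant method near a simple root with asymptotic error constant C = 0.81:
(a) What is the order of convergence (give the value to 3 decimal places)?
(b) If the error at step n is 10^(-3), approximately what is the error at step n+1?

(a) Secant method has superlinear convergence with order φ = (1+√5)/2 ≈ 1.618.
    This means |e_{n+1}| ≈ C|e_n|^1.618.

(b) With |e_n| = 10^(-3) and C = 0.81:
    |e_{n+1}| ≈ 0.81 × (10^(-3))^1.618 = 0.81 × 10^(-4.85)

(a) ≈ 1.618 (golden ratio); (b) |e_{n+1}| ≈ 1.133e-05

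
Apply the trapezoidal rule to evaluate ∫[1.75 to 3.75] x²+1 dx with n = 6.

f(x) = x²+1
a = 1.75, b = 3.75, n = 6
h = (b - a)/n = 0.333333

Trapezoidal rule: (h/2)[f(x₀) + 2f(x₁) + 2f(x₂) + ... + f(xₙ)]

x_0 = 1.7500, f(x_0) = 4.062500, coefficient = 1
x_1 = 2.0833, f(x_1) = 5.340278, coefficient = 2
x_2 = 2.4167, f(x_2) = 6.840278, coefficient = 2
x_3 = 2.7500, f(x_3) = 8.562500, coefficient = 2
x_4 = 3.0833, f(x_4) = 10.506944, coefficient = 2
x_5 = 3.4167, f(x_5) = 12.673611, coefficient = 2
x_6 = 3.7500, f(x_6) = 15.062500, coefficient = 1

I ≈ (0.333333/2) × 106.972222 = 17.828704
Exact value: 17.791667
Error: 0.037037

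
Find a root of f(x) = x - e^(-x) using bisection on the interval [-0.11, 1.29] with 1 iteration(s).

f(x) = x - e^(-x)
Initial interval: [-0.11, 1.29]

Iteration 1:
  c_1 = (-0.110000 + 1.290000)/2 = 0.590000
  f(c_1) = f(0.590000) = 0.035673
  f(a) × f(c) < 0, new interval: [-0.110000, 0.590000]

After 1 iteration(s), the approximation is c_1 = 0.590000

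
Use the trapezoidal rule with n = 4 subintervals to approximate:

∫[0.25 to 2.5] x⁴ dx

f(x) = x⁴
a = 0.25, b = 2.5, n = 4
h = (b - a)/n = 0.562500

Trapezoidal rule: (h/2)[f(x₀) + 2f(x₁) + 2f(x₂) + ... + f(xₙ)]

x_0 = 0.2500, f(x_0) = 0.003906, coefficient = 1
x_1 = 0.8125, f(x_1) = 0.435806, coefficient = 2
x_2 = 1.3750, f(x_2) = 3.574463, coefficient = 2
x_3 = 1.9375, f(x_3) = 14.091812, coefficient = 2
x_4 = 2.5000, f(x_4) = 39.062500, coefficient = 1

I ≈ (0.562500/2) × 75.270569 = 21.169847
Exact value: 19.531055
Error: 1.638793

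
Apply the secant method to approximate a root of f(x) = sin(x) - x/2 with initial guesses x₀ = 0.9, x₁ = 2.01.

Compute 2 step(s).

f(x) = sin(x) - x/2
x₀ = 0.9, x₁ = 2.01

Secant formula: x_{n+1} = x_n - f(x_n)(x_n - x_{n-1})/(f(x_n) - f(x_{n-1}))

Iteration 1:
  f(0.900000) = 0.333327
  f(2.010000) = -0.099909
  x_2 = 2.010000 - (-0.099909)×(2.010000 - 0.900000)/(-0.099909 - 0.333327)
       = 1.754021
Iteration 2:
  f(2.010000) = -0.099909
  f(1.754021) = 0.106251
  x_3 = 1.754021 - 0.106251×(1.754021 - 2.010000)/(0.106251 - (-0.099909))
       = 1.885947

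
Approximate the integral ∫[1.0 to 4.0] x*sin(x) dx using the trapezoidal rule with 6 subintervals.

f(x) = x*sin(x)
a = 1.0, b = 4.0, n = 6
h = (b - a)/n = 0.500000

Trapezoidal rule: (h/2)[f(x₀) + 2f(x₁) + 2f(x₂) + ... + f(xₙ)]

x_0 = 1.0000, f(x_0) = 0.841471, coefficient = 1
x_1 = 1.5000, f(x_1) = 1.496242, coefficient = 2
x_2 = 2.0000, f(x_2) = 1.818595, coefficient = 2
x_3 = 2.5000, f(x_3) = 1.496180, coefficient = 2
x_4 = 3.0000, f(x_4) = 0.423360, coefficient = 2
x_5 = 3.5000, f(x_5) = -1.227741, coefficient = 2
x_6 = 4.0000, f(x_6) = -3.027210, coefficient = 1

I ≈ (0.500000/2) × 5.827534 = 1.456883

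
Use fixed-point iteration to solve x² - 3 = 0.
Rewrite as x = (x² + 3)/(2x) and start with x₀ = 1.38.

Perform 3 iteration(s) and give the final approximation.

Equation: x² - 3 = 0
Fixed-point form: x = (x² + 3)/(2x)
x₀ = 1.38

x_1 = g(1.380000) = 1.776957
x_2 = g(1.776957) = 1.732618
x_3 = g(1.732618) = 1.732051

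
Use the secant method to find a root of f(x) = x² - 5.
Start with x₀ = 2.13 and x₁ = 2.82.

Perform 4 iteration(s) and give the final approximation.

f(x) = x² - 5
x₀ = 2.13, x₁ = 2.82

Secant formula: x_{n+1} = x_n - f(x_n)(x_n - x_{n-1})/(f(x_n) - f(x_{n-1}))

Iteration 1:
  f(2.130000) = -0.463100
  f(2.820000) = 2.952400
  x_2 = 2.820000 - 2.952400×(2.820000 - 2.130000)/(2.952400 - (-0.463100))
       = 2.223556
Iteration 2:
  f(2.820000) = 2.952400
  f(2.223556) = -0.055801
  x_3 = 2.223556 - (-0.055801)×(2.223556 - 2.820000)/(-0.055801 - 2.952400)
       = 2.234619
Iteration 3:
  f(2.223556) = -0.055801
  f(2.234619) = -0.006477
  x_4 = 2.234619 - (-0.006477)×(2.234619 - 2.223556)/(-0.006477 - (-0.055801))
       = 2.236072
Iteration 4:
  f(2.234619) = -0.006477
  f(2.236072) = 0.000018
  x_5 = 2.236072 - 0.000018×(2.236072 - 2.234619)/(0.000018 - (-0.006477))
       = 2.236068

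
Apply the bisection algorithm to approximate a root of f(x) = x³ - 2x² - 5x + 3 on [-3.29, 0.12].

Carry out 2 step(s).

f(x) = x³ - 2x² - 5x + 3
Initial interval: [-3.29, 0.12]

Iteration 1:
  c_1 = (-3.290000 + 0.120000)/2 = -1.585000
  f(c_1) = f(-1.585000) = 1.918673
  f(a) × f(c) < 0, new interval: [-3.290000, -1.585000]
Iteration 2:
  c_2 = (-3.290000 + (-1.585000))/2 = -2.437500
  f(c_2) = f(-2.437500) = -11.177490
  f(a) × f(c) ≥ 0, new interval: [-2.437500, -1.585000]

After 2 iteration(s), the approximation is c_2 = -2.437500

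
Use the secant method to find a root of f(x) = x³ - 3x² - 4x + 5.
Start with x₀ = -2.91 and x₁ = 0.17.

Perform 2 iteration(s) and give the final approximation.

f(x) = x³ - 3x² - 4x + 5
x₀ = -2.91, x₁ = 0.17

Secant formula: x_{n+1} = x_n - f(x_n)(x_n - x_{n-1})/(f(x_n) - f(x_{n-1}))

Iteration 1:
  f(-2.910000) = -33.406471
  f(0.170000) = 4.238213
  x_2 = 0.170000 - 4.238213×(0.170000 - (-2.910000))/(4.238213 - (-33.406471))
       = -0.176761
Iteration 2:
  f(0.170000) = 4.238213
  f(-0.176761) = 5.607787
  x_3 = -0.176761 - 5.607787×(-0.176761 - 0.170000)/(5.607787 - 4.238213)
       = 1.243068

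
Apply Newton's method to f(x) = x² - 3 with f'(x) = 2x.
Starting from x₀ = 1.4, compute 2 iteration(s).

f(x) = x² - 3
f'(x) = 2x
x₀ = 1.4

Newton-Raphson formula: x_{n+1} = x_n - f(x_n)/f'(x_n)

Iteration 1:
  f(1.400000) = -1.040000
  f'(1.400000) = 2.800000
  x_1 = 1.400000 - (-1.040000)/2.800000 = 1.771429
Iteration 2:
  f(1.771429) = 0.137959
  f'(1.771429) = 3.542857
  x_2 = 1.771429 - 0.137959/3.542857 = 1.732488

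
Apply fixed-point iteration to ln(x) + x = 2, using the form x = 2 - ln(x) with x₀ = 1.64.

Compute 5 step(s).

Equation: ln(x) + x = 2
Fixed-point form: x = 2 - ln(x)
x₀ = 1.64

x_1 = g(1.640000) = 1.505304
x_2 = g(1.505304) = 1.591005
x_3 = g(1.591005) = 1.535634
x_4 = g(1.535634) = 1.571057
x_5 = g(1.571057) = 1.548252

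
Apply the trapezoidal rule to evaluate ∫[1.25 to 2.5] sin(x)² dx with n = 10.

f(x) = sin(x)²
a = 1.25, b = 2.5, n = 10
h = (b - a)/n = 0.125000

Trapezoidal rule: (h/2)[f(x₀) + 2f(x₁) + 2f(x₂) + ... + f(xₙ)]

x_0 = 1.2500, f(x_0) = 0.900572, coefficient = 1
x_1 = 1.3750, f(x_1) = 0.962151, coefficient = 2
x_2 = 1.5000, f(x_2) = 0.994996, coefficient = 2
x_3 = 1.6250, f(x_3) = 0.997065, coefficient = 2
x_4 = 1.7500, f(x_4) = 0.968228, coefficient = 2
x_5 = 1.8750, f(x_5) = 0.910280, coefficient = 2
x_6 = 2.0000, f(x_6) = 0.826822, coefficient = 2
x_7 = 2.1250, f(x_7) = 0.723044, coefficient = 2
x_8 = 2.2500, f(x_8) = 0.605398, coefficient = 2
x_9 = 2.3750, f(x_9) = 0.481199, coefficient = 2
x_10 = 2.5000, f(x_10) = 0.358169, coefficient = 1

I ≈ (0.125000/2) × 16.197106 = 1.012319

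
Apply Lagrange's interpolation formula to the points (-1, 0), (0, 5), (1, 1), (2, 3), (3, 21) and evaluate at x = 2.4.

Lagrange interpolation formula:
P(x) = Σ yᵢ × Lᵢ(x)
where Lᵢ(x) = Π_{j≠i} (x - xⱼ)/(xᵢ - xⱼ)

L_0(2.4) = (2.4 - 0)/(-1 - 0) × (2.4 - 1)/(-1 - 1) × (2.4 - 2)/(-1 - 2) × (2.4 - 3)/(-1 - 3) = -0.033600
L_1(2.4) = (2.4 - (-1))/(0 - (-1)) × (2.4 - 1)/(0 - 1) × (2.4 - 2)/(0 - 2) × (2.4 - 3)/(0 - 3) = 0.190400
L_2(2.4) = (2.4 - (-1))/(1 - (-1)) × (2.4 - 0)/(1 - 0) × (2.4 - 2)/(1 - 2) × (2.4 - 3)/(1 - 3) = -0.489600
L_3(2.4) = (2.4 - (-1))/(2 - (-1)) × (2.4 - 0)/(2 - 0) × (2.4 - 1)/(2 - 1) × (2.4 - 3)/(2 - 3) = 1.142400
L_4(2.4) = (2.4 - (-1))/(3 - (-1)) × (2.4 - 0)/(3 - 0) × (2.4 - 1)/(3 - 1) × (2.4 - 2)/(3 - 2) = 0.190400

P(2.4) = 0×L_0(2.4) + 5×L_1(2.4) + 1×L_2(2.4) + 3×L_3(2.4) + 21×L_4(2.4)
P(2.4) = 7.888000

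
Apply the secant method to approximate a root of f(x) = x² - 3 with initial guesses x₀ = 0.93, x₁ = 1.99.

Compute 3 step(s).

f(x) = x² - 3
x₀ = 0.93, x₁ = 1.99

Secant formula: x_{n+1} = x_n - f(x_n)(x_n - x_{n-1})/(f(x_n) - f(x_{n-1}))

Iteration 1:
  f(0.930000) = -2.135100
  f(1.990000) = 0.960100
  x_2 = 1.990000 - 0.960100×(1.990000 - 0.930000)/(0.960100 - (-2.135100))
       = 1.661199
Iteration 2:
  f(1.990000) = 0.960100
  f(1.661199) = -0.240419
  x_3 = 1.661199 - (-0.240419)×(1.661199 - 1.990000)/(-0.240419 - 0.960100)
       = 1.727045
Iteration 3:
  f(1.661199) = -0.240419
  f(1.727045) = -0.017315
  x_4 = 1.727045 - (-0.017315)×(1.727045 - 1.661199)/(-0.017315 - (-0.240419))
       = 1.732155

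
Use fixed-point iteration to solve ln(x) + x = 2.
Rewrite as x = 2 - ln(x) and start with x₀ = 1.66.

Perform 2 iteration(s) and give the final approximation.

Equation: ln(x) + x = 2
Fixed-point form: x = 2 - ln(x)
x₀ = 1.66

x_1 = g(1.660000) = 1.493182
x_2 = g(1.493182) = 1.599090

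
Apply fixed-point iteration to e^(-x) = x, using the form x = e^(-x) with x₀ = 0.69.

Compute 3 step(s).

Equation: e^(-x) = x
Fixed-point form: x = e^(-x)
x₀ = 0.69

x_1 = g(0.690000) = 0.501576
x_2 = g(0.501576) = 0.605575
x_3 = g(0.605575) = 0.545760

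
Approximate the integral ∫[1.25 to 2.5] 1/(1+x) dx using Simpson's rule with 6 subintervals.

f(x) = 1/(1+x)
a = 1.25, b = 2.5, n = 6
h = (b - a)/n = 0.208333

Simpson's rule: (h/3)[f(x₀) + 4f(x₁) + 2f(x₂) + ... + f(xₙ)]

x_0 = 1.2500, f(x_0) = 0.444444, coefficient = 1
x_1 = 1.4583, f(x_1) = 0.406780, coefficient = 4
x_2 = 1.6667, f(x_2) = 0.375000, coefficient = 2
x_3 = 1.8750, f(x_3) = 0.347826, coefficient = 4
x_4 = 2.0833, f(x_4) = 0.324324, coefficient = 2
x_5 = 2.2917, f(x_5) = 0.303797, coefficient = 4
x_6 = 2.5000, f(x_6) = 0.285714, coefficient = 1

I ≈ (0.208333/3) × 6.362420 = 0.441835
Exact value: 0.441833
Error: 0.000002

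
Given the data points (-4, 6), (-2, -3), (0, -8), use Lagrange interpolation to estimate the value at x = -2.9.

Lagrange interpolation formula:
P(x) = Σ yᵢ × Lᵢ(x)
where Lᵢ(x) = Π_{j≠i} (x - xⱼ)/(xᵢ - xⱼ)

L_0(-2.9) = (-2.9 - (-2))/(-4 - (-2)) × (-2.9 - 0)/(-4 - 0) = 0.326250
L_1(-2.9) = (-2.9 - (-4))/(-2 - (-4)) × (-2.9 - 0)/(-2 - 0) = 0.797500
L_2(-2.9) = (-2.9 - (-4))/(0 - (-4)) × (-2.9 - (-2))/(0 - (-2)) = -0.123750

P(-2.9) = 6×L_0(-2.9) + (-3)×L_1(-2.9) + (-8)×L_2(-2.9)
P(-2.9) = 0.555000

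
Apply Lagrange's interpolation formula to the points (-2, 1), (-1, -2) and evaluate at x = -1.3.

Lagrange interpolation formula:
P(x) = Σ yᵢ × Lᵢ(x)
where Lᵢ(x) = Π_{j≠i} (x - xⱼ)/(xᵢ - xⱼ)

L_0(-1.3) = (-1.3 - (-1))/(-2 - (-1)) = 0.300000
L_1(-1.3) = (-1.3 - (-2))/(-1 - (-2)) = 0.700000

P(-1.3) = 1×L_0(-1.3) + (-2)×L_1(-1.3)
P(-1.3) = -1.100000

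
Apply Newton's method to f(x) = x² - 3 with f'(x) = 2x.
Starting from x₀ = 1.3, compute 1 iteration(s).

f(x) = x² - 3
f'(x) = 2x
x₀ = 1.3

Newton-Raphson formula: x_{n+1} = x_n - f(x_n)/f'(x_n)

Iteration 1:
  f(1.300000) = -1.310000
  f'(1.300000) = 2.600000
  x_1 = 1.300000 - (-1.310000)/2.600000 = 1.803846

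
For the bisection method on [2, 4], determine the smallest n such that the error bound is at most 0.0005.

We need (b-a)/2^n ≤ 0.0005
(4 - 2)/2^n ≤ 0.0005
2/2^n ≤ 0.0005
2^n ≥ 4000
n ≥ log₂(4000) = 11.97
n ≥ 12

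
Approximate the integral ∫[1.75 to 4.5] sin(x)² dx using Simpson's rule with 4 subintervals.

f(x) = sin(x)²
a = 1.75, b = 4.5, n = 4
h = (b - a)/n = 0.687500

Simpson's rule: (h/3)[f(x₀) + 4f(x₁) + 2f(x₂) + ... + f(xₙ)]

x_0 = 1.7500, f(x_0) = 0.968228, coefficient = 1
x_1 = 2.4375, f(x_1) = 0.419052, coefficient = 4
x_2 = 3.1250, f(x_2) = 0.000275, coefficient = 2
x_3 = 3.8125, f(x_3) = 0.386507, coefficient = 4
x_4 = 4.5000, f(x_4) = 0.955565, coefficient = 1

I ≈ (0.687500/3) × 5.146582 = 1.179425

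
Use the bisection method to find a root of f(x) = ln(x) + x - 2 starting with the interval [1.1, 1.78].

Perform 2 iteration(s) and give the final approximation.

f(x) = ln(x) + x - 2
Initial interval: [1.1, 1.78]

Iteration 1:
  c_1 = (1.100000 + 1.780000)/2 = 1.440000
  f(c_1) = f(1.440000) = -0.195357
  f(a) × f(c) ≥ 0, new interval: [1.440000, 1.780000]
Iteration 2:
  c_2 = (1.440000 + 1.780000)/2 = 1.610000
  f(c_2) = f(1.610000) = 0.086234
  f(a) × f(c) < 0, new interval: [1.440000, 1.610000]

After 2 iteration(s), the approximation is c_2 = 1.610000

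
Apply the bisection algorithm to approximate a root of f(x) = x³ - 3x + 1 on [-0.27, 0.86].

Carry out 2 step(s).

f(x) = x³ - 3x + 1
Initial interval: [-0.27, 0.86]

Iteration 1:
  c_1 = (-0.270000 + 0.860000)/2 = 0.295000
  f(c_1) = f(0.295000) = 0.140672
  f(a) × f(c) ≥ 0, new interval: [0.295000, 0.860000]
Iteration 2:
  c_2 = (0.295000 + 0.860000)/2 = 0.577500
  f(c_2) = f(0.577500) = -0.539900
  f(a) × f(c) < 0, new interval: [0.295000, 0.577500]

After 2 iteration(s), the approximation is c_2 = 0.577500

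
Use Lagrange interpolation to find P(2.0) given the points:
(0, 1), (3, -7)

Lagrange interpolation formula:
P(x) = Σ yᵢ × Lᵢ(x)
where Lᵢ(x) = Π_{j≠i} (x - xⱼ)/(xᵢ - xⱼ)

L_0(2.0) = (2.0 - 3)/(0 - 3) = 0.333333
L_1(2.0) = (2.0 - 0)/(3 - 0) = 0.666667

P(2.0) = 1×L_0(2.0) + (-7)×L_1(2.0)
P(2.0) = -4.333333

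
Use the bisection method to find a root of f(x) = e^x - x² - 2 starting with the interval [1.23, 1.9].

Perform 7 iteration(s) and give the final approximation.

f(x) = e^x - x² - 2
Initial interval: [1.23, 1.9]

Iteration 1:
  c_1 = (1.230000 + 1.900000)/2 = 1.565000
  f(c_1) = f(1.565000) = 0.333450
  f(a) × f(c) < 0, new interval: [1.230000, 1.565000]
Iteration 2:
  c_2 = (1.230000 + 1.565000)/2 = 1.397500
  f(c_2) = f(1.397500) = 0.092068
  f(a) × f(c) < 0, new interval: [1.230000, 1.397500]
Iteration 3:
  c_3 = (1.230000 + 1.397500)/2 = 1.313750
  f(c_3) = f(1.313750) = -0.005841
  f(a) × f(c) ≥ 0, new interval: [1.313750, 1.397500]
Iteration 4:
  c_4 = (1.313750 + 1.397500)/2 = 1.355625
  f(c_4) = f(1.355625) = 0.041466
  f(a) × f(c) < 0, new interval: [1.313750, 1.355625]
Iteration 5:
  c_5 = (1.313750 + 1.355625)/2 = 1.334687
  f(c_5) = f(1.334687) = 0.017418
  f(a) × f(c) < 0, new interval: [1.313750, 1.334687]
Iteration 6:
  c_6 = (1.313750 + 1.334687)/2 = 1.324219
  f(c_6) = f(1.324219) = 0.005692
  f(a) × f(c) < 0, new interval: [1.313750, 1.324219]
Iteration 7:
  c_7 = (1.313750 + 1.324219)/2 = 1.318984
  f(c_7) = f(1.318984) = -0.000098
  f(a) × f(c) ≥ 0, new interval: [1.318984, 1.324219]

After 7 iteration(s), the approximation is c_7 = 1.318984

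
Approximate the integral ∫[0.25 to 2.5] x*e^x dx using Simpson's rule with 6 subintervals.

f(x) = x*e^x
a = 0.25, b = 2.5, n = 6
h = (b - a)/n = 0.375000

Simpson's rule: (h/3)[f(x₀) + 4f(x₁) + 2f(x₂) + ... + f(xₙ)]

x_0 = 0.2500, f(x_0) = 0.321006, coefficient = 1
x_1 = 0.6250, f(x_1) = 1.167654, coefficient = 4
x_2 = 1.0000, f(x_2) = 2.718282, coefficient = 2
x_3 = 1.3750, f(x_3) = 5.438230, coefficient = 4
x_4 = 1.7500, f(x_4) = 10.070555, coefficient = 2
x_5 = 2.1250, f(x_5) = 17.792407, coefficient = 4
x_6 = 2.5000, f(x_6) = 30.456235, coefficient = 1

I ≈ (0.375000/3) × 153.948080 = 19.243510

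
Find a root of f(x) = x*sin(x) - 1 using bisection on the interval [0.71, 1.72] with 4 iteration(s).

f(x) = x*sin(x) - 1
Initial interval: [0.71, 1.72]

Iteration 1:
  c_1 = (0.710000 + 1.720000)/2 = 1.215000
  f(c_1) = f(1.215000) = 0.138904
  f(a) × f(c) < 0, new interval: [0.710000, 1.215000]
Iteration 2:
  c_2 = (0.710000 + 1.215000)/2 = 0.962500
  f(c_2) = f(0.962500) = -0.210151
  f(a) × f(c) ≥ 0, new interval: [0.962500, 1.215000]
Iteration 3:
  c_3 = (0.962500 + 1.215000)/2 = 1.088750
  f(c_3) = f(1.088750) = -0.035315
  f(a) × f(c) ≥ 0, new interval: [1.088750, 1.215000]
Iteration 4:
  c_4 = (1.088750 + 1.215000)/2 = 1.151875
  f(c_4) = f(1.151875) = 0.052270
  f(a) × f(c) < 0, new interval: [1.088750, 1.151875]

After 4 iteration(s), the approximation is c_4 = 1.151875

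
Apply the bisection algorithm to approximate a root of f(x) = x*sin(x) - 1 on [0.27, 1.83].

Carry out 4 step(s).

f(x) = x*sin(x) - 1
Initial interval: [0.27, 1.83]

Iteration 1:
  c_1 = (0.270000 + 1.830000)/2 = 1.050000
  f(c_1) = f(1.050000) = -0.089206
  f(a) × f(c) ≥ 0, new interval: [1.050000, 1.830000]
Iteration 2:
  c_2 = (1.050000 + 1.830000)/2 = 1.440000
  f(c_2) = f(1.440000) = 0.427700
  f(a) × f(c) < 0, new interval: [1.050000, 1.440000]
Iteration 3:
  c_3 = (1.050000 + 1.440000)/2 = 1.245000
  f(c_3) = f(1.245000) = 0.179508
  f(a) × f(c) < 0, new interval: [1.050000, 1.245000]
Iteration 4:
  c_4 = (1.050000 + 1.245000)/2 = 1.147500
  f(c_4) = f(1.147500) = 0.046222
  f(a) × f(c) < 0, new interval: [1.050000, 1.147500]

After 4 iteration(s), the approximation is c_4 = 1.147500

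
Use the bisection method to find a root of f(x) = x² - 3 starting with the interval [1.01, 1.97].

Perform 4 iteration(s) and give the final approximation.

f(x) = x² - 3
Initial interval: [1.01, 1.97]

Iteration 1:
  c_1 = (1.010000 + 1.970000)/2 = 1.490000
  f(c_1) = f(1.490000) = -0.779900
  f(a) × f(c) ≥ 0, new interval: [1.490000, 1.970000]
Iteration 2:
  c_2 = (1.490000 + 1.970000)/2 = 1.730000
  f(c_2) = f(1.730000) = -0.007100
  f(a) × f(c) ≥ 0, new interval: [1.730000, 1.970000]
Iteration 3:
  c_3 = (1.730000 + 1.970000)/2 = 1.850000
  f(c_3) = f(1.850000) = 0.422500
  f(a) × f(c) < 0, new interval: [1.730000, 1.850000]
Iteration 4:
  c_4 = (1.730000 + 1.850000)/2 = 1.790000
  f(c_4) = f(1.790000) = 0.204100
  f(a) × f(c) < 0, new interval: [1.730000, 1.790000]

After 4 iteration(s), the approximation is c_4 = 1.790000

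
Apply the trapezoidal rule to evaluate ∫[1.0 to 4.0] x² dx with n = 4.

f(x) = x²
a = 1.0, b = 4.0, n = 4
h = (b - a)/n = 0.750000

Trapezoidal rule: (h/2)[f(x₀) + 2f(x₁) + 2f(x₂) + ... + f(xₙ)]

x_0 = 1.0000, f(x_0) = 1.000000, coefficient = 1
x_1 = 1.7500, f(x_1) = 3.062500, coefficient = 2
x_2 = 2.5000, f(x_2) = 6.250000, coefficient = 2
x_3 = 3.2500, f(x_3) = 10.562500, coefficient = 2
x_4 = 4.0000, f(x_4) = 16.000000, coefficient = 1

I ≈ (0.750000/2) × 56.750000 = 21.281250
Exact value: 21.000000
Error: 0.281250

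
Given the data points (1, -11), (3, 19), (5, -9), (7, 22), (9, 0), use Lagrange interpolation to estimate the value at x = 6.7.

Lagrange interpolation formula:
P(x) = Σ yᵢ × Lᵢ(x)
where Lᵢ(x) = Π_{j≠i} (x - xⱼ)/(xᵢ - xⱼ)

L_0(6.7) = (6.7 - 3)/(1 - 3) × (6.7 - 5)/(1 - 5) × (6.7 - 7)/(1 - 7) × (6.7 - 9)/(1 - 9) = 0.011302
L_1(6.7) = (6.7 - 1)/(3 - 1) × (6.7 - 5)/(3 - 5) × (6.7 - 7)/(3 - 7) × (6.7 - 9)/(3 - 9) = -0.069647
L_2(6.7) = (6.7 - 1)/(5 - 1) × (6.7 - 3)/(5 - 3) × (6.7 - 7)/(5 - 7) × (6.7 - 9)/(5 - 9) = 0.227377
L_3(6.7) = (6.7 - 1)/(7 - 1) × (6.7 - 3)/(7 - 3) × (6.7 - 5)/(7 - 5) × (6.7 - 9)/(7 - 9) = 0.858978
L_4(6.7) = (6.7 - 1)/(9 - 1) × (6.7 - 3)/(9 - 3) × (6.7 - 5)/(9 - 5) × (6.7 - 7)/(9 - 7) = -0.028010

P(6.7) = (-11)×L_0(6.7) + 19×L_1(6.7) + (-9)×L_2(6.7) + 22×L_3(6.7) + 0×L_4(6.7)
P(6.7) = 15.403513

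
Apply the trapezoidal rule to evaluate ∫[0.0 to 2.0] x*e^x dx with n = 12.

f(x) = x*e^x
a = 0.0, b = 2.0, n = 12
h = (b - a)/n = 0.166667

Trapezoidal rule: (h/2)[f(x₀) + 2f(x₁) + 2f(x₂) + ... + f(xₙ)]

x_0 = 0.0000, f(x_0) = 0.000000, coefficient = 1
x_1 = 0.1667, f(x_1) = 0.196893, coefficient = 2
x_2 = 0.3333, f(x_2) = 0.465204, coefficient = 2
x_3 = 0.5000, f(x_3) = 0.824361, coefficient = 2
x_4 = 0.6667, f(x_4) = 1.298489, coefficient = 2
x_5 = 0.8333, f(x_5) = 1.917480, coefficient = 2
x_6 = 1.0000, f(x_6) = 2.718282, coefficient = 2
x_7 = 1.1667, f(x_7) = 3.746482, coefficient = 2
x_8 = 1.3333, f(x_8) = 5.058224, coefficient = 2
x_9 = 1.5000, f(x_9) = 6.722534, coefficient = 2
x_10 = 1.6667, f(x_10) = 8.824150, coefficient = 2
x_11 = 1.8333, f(x_11) = 11.466952, coefficient = 2
x_12 = 2.0000, f(x_12) = 14.778112, coefficient = 1

I ≈ (0.166667/2) × 101.256214 = 8.438018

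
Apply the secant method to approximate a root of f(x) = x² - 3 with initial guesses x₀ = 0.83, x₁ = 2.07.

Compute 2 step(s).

f(x) = x² - 3
x₀ = 0.83, x₁ = 2.07

Secant formula: x_{n+1} = x_n - f(x_n)(x_n - x_{n-1})/(f(x_n) - f(x_{n-1}))

Iteration 1:
  f(0.830000) = -2.311100
  f(2.070000) = 1.284900
  x_2 = 2.070000 - 1.284900×(2.070000 - 0.830000)/(1.284900 - (-2.311100))
       = 1.626931
Iteration 2:
  f(2.070000) = 1.284900
  f(1.626931) = -0.353095
  x_3 = 1.626931 - (-0.353095)×(1.626931 - 2.070000)/(-0.353095 - 1.284900)
       = 1.722441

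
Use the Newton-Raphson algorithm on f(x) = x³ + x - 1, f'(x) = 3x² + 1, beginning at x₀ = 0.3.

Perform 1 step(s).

f(x) = x³ + x - 1
f'(x) = 3x² + 1
x₀ = 0.3

Newton-Raphson formula: x_{n+1} = x_n - f(x_n)/f'(x_n)

Iteration 1:
  f(0.300000) = -0.673000
  f'(0.300000) = 1.270000
  x_1 = 0.300000 - (-0.673000)/1.270000 = 0.829921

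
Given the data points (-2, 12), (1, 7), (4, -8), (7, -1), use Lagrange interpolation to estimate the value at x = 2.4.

Lagrange interpolation formula:
P(x) = Σ yᵢ × Lᵢ(x)
where Lᵢ(x) = Π_{j≠i} (x - xⱼ)/(xᵢ - xⱼ)

L_0(2.4) = (2.4 - 1)/(-2 - 1) × (2.4 - 4)/(-2 - 4) × (2.4 - 7)/(-2 - 7) = -0.063605
L_1(2.4) = (2.4 - (-2))/(1 - (-2)) × (2.4 - 4)/(1 - 4) × (2.4 - 7)/(1 - 7) = 0.599704
L_2(2.4) = (2.4 - (-2))/(4 - (-2)) × (2.4 - 1)/(4 - 1) × (2.4 - 7)/(4 - 7) = 0.524741
L_3(2.4) = (2.4 - (-2))/(7 - (-2)) × (2.4 - 1)/(7 - 1) × (2.4 - 4)/(7 - 4) = -0.060840

P(2.4) = 12×L_0(2.4) + 7×L_1(2.4) + (-8)×L_2(2.4) + (-1)×L_3(2.4)
P(2.4) = -0.702420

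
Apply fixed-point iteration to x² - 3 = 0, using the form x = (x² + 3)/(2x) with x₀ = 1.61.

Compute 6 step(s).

Equation: x² - 3 = 0
Fixed-point form: x = (x² + 3)/(2x)
x₀ = 1.61

x_1 = g(1.610000) = 1.736677
x_2 = g(1.736677) = 1.732057
x_3 = g(1.732057) = 1.732051
x_4 = g(1.732051) = 1.732051
x_5 = g(1.732051) = 1.732051
x_6 = g(1.732051) = 1.732051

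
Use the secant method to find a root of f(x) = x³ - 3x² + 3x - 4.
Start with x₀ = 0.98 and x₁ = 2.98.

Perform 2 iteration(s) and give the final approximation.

f(x) = x³ - 3x² + 3x - 4
x₀ = 0.98, x₁ = 2.98

Secant formula: x_{n+1} = x_n - f(x_n)(x_n - x_{n-1})/(f(x_n) - f(x_{n-1}))

Iteration 1:
  f(0.980000) = -3.000008
  f(2.980000) = 4.762392
  x_2 = 2.980000 - 4.762392×(2.980000 - 0.980000)/(4.762392 - (-3.000008))
       = 1.752959
Iteration 2:
  f(2.980000) = 4.762392
  f(1.752959) = -2.573112
  x_3 = 1.752959 - (-2.573112)×(1.752959 - 2.980000)/(-2.573112 - 4.762392)
       = 2.183374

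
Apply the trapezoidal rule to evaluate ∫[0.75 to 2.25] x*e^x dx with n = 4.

f(x) = x*e^x
a = 0.75, b = 2.25, n = 4
h = (b - a)/n = 0.375000

Trapezoidal rule: (h/2)[f(x₀) + 2f(x₁) + 2f(x₂) + ... + f(xₙ)]

x_0 = 0.7500, f(x_0) = 1.587750, coefficient = 1
x_1 = 1.1250, f(x_1) = 3.465244, coefficient = 2
x_2 = 1.5000, f(x_2) = 6.722534, coefficient = 2
x_3 = 1.8750, f(x_3) = 12.226536, coefficient = 2
x_4 = 2.2500, f(x_4) = 21.347406, coefficient = 1

I ≈ (0.375000/2) × 67.763782 = 12.705709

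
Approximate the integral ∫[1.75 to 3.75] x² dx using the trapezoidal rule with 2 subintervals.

f(x) = x²
a = 1.75, b = 3.75, n = 2
h = (b - a)/n = 1.000000

Trapezoidal rule: (h/2)[f(x₀) + 2f(x₁) + 2f(x₂) + ... + f(xₙ)]

x_0 = 1.7500, f(x_0) = 3.062500, coefficient = 1
x_1 = 2.7500, f(x_1) = 7.562500, coefficient = 2
x_2 = 3.7500, f(x_2) = 14.062500, coefficient = 1

I ≈ (1.000000/2) × 32.250000 = 16.125000
Exact value: 15.791667
Error: 0.333333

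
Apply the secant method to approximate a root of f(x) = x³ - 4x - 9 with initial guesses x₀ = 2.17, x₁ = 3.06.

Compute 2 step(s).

f(x) = x³ - 4x - 9
x₀ = 2.17, x₁ = 3.06

Secant formula: x_{n+1} = x_n - f(x_n)(x_n - x_{n-1})/(f(x_n) - f(x_{n-1}))

Iteration 1:
  f(2.170000) = -7.461687
  f(3.060000) = 7.412616
  x_2 = 3.060000 - 7.412616×(3.060000 - 2.170000)/(7.412616 - (-7.461687))
       = 2.616468
Iteration 2:
  f(3.060000) = 7.412616
  f(2.616468) = -1.553780
  x_3 = 2.616468 - (-1.553780)×(2.616468 - 3.060000)/(-1.553780 - 7.412616)
       = 2.693327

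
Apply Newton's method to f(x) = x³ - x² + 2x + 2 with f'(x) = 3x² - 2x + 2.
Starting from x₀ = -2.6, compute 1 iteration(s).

f(x) = x³ - x² + 2x + 2
f'(x) = 3x² - 2x + 2
x₀ = -2.6

Newton-Raphson formula: x_{n+1} = x_n - f(x_n)/f'(x_n)

Iteration 1:
  f(-2.600000) = -27.536000
  f'(-2.600000) = 27.480000
  x_1 = -2.600000 - (-27.536000)/27.480000 = -1.597962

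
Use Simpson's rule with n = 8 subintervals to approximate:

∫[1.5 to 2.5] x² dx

f(x) = x²
a = 1.5, b = 2.5, n = 8
h = (b - a)/n = 0.125000

Simpson's rule: (h/3)[f(x₀) + 4f(x₁) + 2f(x₂) + ... + f(xₙ)]

x_0 = 1.5000, f(x_0) = 2.250000, coefficient = 1
x_1 = 1.6250, f(x_1) = 2.640625, coefficient = 4
x_2 = 1.7500, f(x_2) = 3.062500, coefficient = 2
x_3 = 1.8750, f(x_3) = 3.515625, coefficient = 4
x_4 = 2.0000, f(x_4) = 4.000000, coefficient = 2
x_5 = 2.1250, f(x_5) = 4.515625, coefficient = 4
x_6 = 2.2500, f(x_6) = 5.062500, coefficient = 2
x_7 = 2.3750, f(x_7) = 5.640625, coefficient = 4
x_8 = 2.5000, f(x_8) = 6.250000, coefficient = 1

I ≈ (0.125000/3) × 98.000000 = 4.083333
Exact value: 4.083333
Error: 0.000000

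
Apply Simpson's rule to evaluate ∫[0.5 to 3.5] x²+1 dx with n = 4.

f(x) = x²+1
a = 0.5, b = 3.5, n = 4
h = (b - a)/n = 0.750000

Simpson's rule: (h/3)[f(x₀) + 4f(x₁) + 2f(x₂) + ... + f(xₙ)]

x_0 = 0.5000, f(x_0) = 1.250000, coefficient = 1
x_1 = 1.2500, f(x_1) = 2.562500, coefficient = 4
x_2 = 2.0000, f(x_2) = 5.000000, coefficient = 2
x_3 = 2.7500, f(x_3) = 8.562500, coefficient = 4
x_4 = 3.5000, f(x_4) = 13.250000, coefficient = 1

I ≈ (0.750000/3) × 69.000000 = 17.250000
Exact value: 17.250000
Error: 0.000000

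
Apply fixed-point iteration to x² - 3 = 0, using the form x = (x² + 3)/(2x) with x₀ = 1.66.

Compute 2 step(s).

Equation: x² - 3 = 0
Fixed-point form: x = (x² + 3)/(2x)
x₀ = 1.66

x_1 = g(1.660000) = 1.733614
x_2 = g(1.733614) = 1.732052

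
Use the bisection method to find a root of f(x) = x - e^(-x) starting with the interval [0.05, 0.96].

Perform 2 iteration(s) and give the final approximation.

f(x) = x - e^(-x)
Initial interval: [0.05, 0.96]

Iteration 1:
  c_1 = (0.050000 + 0.960000)/2 = 0.505000
  f(c_1) = f(0.505000) = -0.098506
  f(a) × f(c) ≥ 0, new interval: [0.505000, 0.960000]
Iteration 2:
  c_2 = (0.505000 + 0.960000)/2 = 0.732500
  f(c_2) = f(0.732500) = 0.251794
  f(a) × f(c) < 0, new interval: [0.505000, 0.732500]

After 2 iteration(s), the approximation is c_2 = 0.732500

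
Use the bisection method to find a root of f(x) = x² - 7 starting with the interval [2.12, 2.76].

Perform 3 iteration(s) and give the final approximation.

f(x) = x² - 7
Initial interval: [2.12, 2.76]

Iteration 1:
  c_1 = (2.120000 + 2.760000)/2 = 2.440000
  f(c_1) = f(2.440000) = -1.046400
  f(a) × f(c) ≥ 0, new interval: [2.440000, 2.760000]
Iteration 2:
  c_2 = (2.440000 + 2.760000)/2 = 2.600000
  f(c_2) = f(2.600000) = -0.240000
  f(a) × f(c) ≥ 0, new interval: [2.600000, 2.760000]
Iteration 3:
  c_3 = (2.600000 + 2.760000)/2 = 2.680000
  f(c_3) = f(2.680000) = 0.182400
  f(a) × f(c) < 0, new interval: [2.600000, 2.680000]

After 3 iteration(s), the approximation is c_3 = 2.680000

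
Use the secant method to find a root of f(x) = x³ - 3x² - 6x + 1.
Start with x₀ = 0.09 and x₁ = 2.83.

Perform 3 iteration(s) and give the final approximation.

f(x) = x³ - 3x² - 6x + 1
x₀ = 0.09, x₁ = 2.83

Secant formula: x_{n+1} = x_n - f(x_n)(x_n - x_{n-1})/(f(x_n) - f(x_{n-1}))

Iteration 1:
  f(0.090000) = 0.436429
  f(2.830000) = -17.341513
  x_2 = 2.830000 - (-17.341513)×(2.830000 - 0.090000)/(-17.341513 - 0.436429)
       = 0.157264
Iteration 2:
  f(2.830000) = -17.341513
  f(0.157264) = -0.013890
  x_3 = 0.157264 - (-0.013890)×(0.157264 - 2.830000)/(-0.013890 - (-17.341513))
       = 0.155121
Iteration 3:
  f(0.157264) = -0.013890
  f(0.155121) = 0.000816
  x_4 = 0.155121 - 0.000816×(0.155121 - 0.157264)/(0.000816 - (-0.013890))
       = 0.155240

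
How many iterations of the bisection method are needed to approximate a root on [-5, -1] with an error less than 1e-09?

We need (b-a)/2^n ≤ 1e-09
(-1 - (-5))/2^n ≤ 1e-09
4/2^n ≤ 1e-09
2^n ≥ 4000000000
n ≥ log₂(4000000000) = 31.90
n ≥ 32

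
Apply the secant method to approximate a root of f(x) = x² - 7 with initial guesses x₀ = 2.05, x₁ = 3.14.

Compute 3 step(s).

f(x) = x² - 7
x₀ = 2.05, x₁ = 3.14

Secant formula: x_{n+1} = x_n - f(x_n)(x_n - x_{n-1})/(f(x_n) - f(x_{n-1}))

Iteration 1:
  f(2.050000) = -2.797500
  f(3.140000) = 2.859600
  x_2 = 3.140000 - 2.859600×(3.140000 - 2.050000)/(2.859600 - (-2.797500))
       = 2.589017
Iteration 2:
  f(3.140000) = 2.859600
  f(2.589017) = -0.296989
  x_3 = 2.589017 - (-0.296989)×(2.589017 - 3.140000)/(-0.296989 - 2.859600)
       = 2.640857
Iteration 3:
  f(2.589017) = -0.296989
  f(2.640857) = -0.025875
  x_4 = 2.640857 - (-0.025875)×(2.640857 - 2.589017)/(-0.025875 - (-0.296989))
       = 2.645804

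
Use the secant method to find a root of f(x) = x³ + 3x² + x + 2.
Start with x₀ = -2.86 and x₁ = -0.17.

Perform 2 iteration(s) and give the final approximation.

f(x) = x³ + 3x² + x + 2
x₀ = -2.86, x₁ = -0.17

Secant formula: x_{n+1} = x_n - f(x_n)(x_n - x_{n-1})/(f(x_n) - f(x_{n-1}))

Iteration 1:
  f(-2.860000) = 0.285144
  f(-0.170000) = 1.911787
  x_2 = -0.170000 - 1.911787×(-0.170000 - (-2.860000))/(1.911787 - 0.285144)
       = -3.331546
Iteration 2:
  f(-0.170000) = 1.911787
  f(-3.331546) = -5.011444
  x_3 = -3.331546 - (-5.011444)×(-3.331546 - (-0.170000))/(-5.011444 - 1.911787)
       = -1.043032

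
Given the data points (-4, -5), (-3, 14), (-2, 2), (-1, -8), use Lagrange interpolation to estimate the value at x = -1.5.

Lagrange interpolation formula:
P(x) = Σ yᵢ × Lᵢ(x)
where Lᵢ(x) = Π_{j≠i} (x - xⱼ)/(xᵢ - xⱼ)

L_0(-1.5) = (-1.5 - (-3))/(-4 - (-3)) × (-1.5 - (-2))/(-4 - (-2)) × (-1.5 - (-1))/(-4 - (-1)) = 0.062500
L_1(-1.5) = (-1.5 - (-4))/(-3 - (-4)) × (-1.5 - (-2))/(-3 - (-2)) × (-1.5 - (-1))/(-3 - (-1)) = -0.312500
L_2(-1.5) = (-1.5 - (-4))/(-2 - (-4)) × (-1.5 - (-3))/(-2 - (-3)) × (-1.5 - (-1))/(-2 - (-1)) = 0.937500
L_3(-1.5) = (-1.5 - (-4))/(-1 - (-4)) × (-1.5 - (-3))/(-1 - (-3)) × (-1.5 - (-2))/(-1 - (-2)) = 0.312500

P(-1.5) = (-5)×L_0(-1.5) + 14×L_1(-1.5) + 2×L_2(-1.5) + (-8)×L_3(-1.5)
P(-1.5) = -5.312500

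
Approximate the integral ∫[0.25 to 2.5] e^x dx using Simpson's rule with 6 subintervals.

f(x) = e^x
a = 0.25, b = 2.5, n = 6
h = (b - a)/n = 0.375000

Simpson's rule: (h/3)[f(x₀) + 4f(x₁) + 2f(x₂) + ... + f(xₙ)]

x_0 = 0.2500, f(x_0) = 1.284025, coefficient = 1
x_1 = 0.6250, f(x_1) = 1.868246, coefficient = 4
x_2 = 1.0000, f(x_2) = 2.718282, coefficient = 2
x_3 = 1.3750, f(x_3) = 3.955077, coefficient = 4
x_4 = 1.7500, f(x_4) = 5.754603, coefficient = 2
x_5 = 2.1250, f(x_5) = 8.372897, coefficient = 4
x_6 = 2.5000, f(x_6) = 12.182494, coefficient = 1

I ≈ (0.375000/3) × 87.197169 = 10.899646
Exact value: 10.898469
Error: 0.001178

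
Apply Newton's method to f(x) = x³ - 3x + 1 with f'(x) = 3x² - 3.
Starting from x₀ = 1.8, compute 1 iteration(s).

f(x) = x³ - 3x + 1
f'(x) = 3x² - 3
x₀ = 1.8

Newton-Raphson formula: x_{n+1} = x_n - f(x_n)/f'(x_n)

Iteration 1:
  f(1.800000) = 1.432000
  f'(1.800000) = 6.720000
  x_1 = 1.800000 - 1.432000/6.720000 = 1.586905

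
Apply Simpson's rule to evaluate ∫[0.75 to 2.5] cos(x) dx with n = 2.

f(x) = cos(x)
a = 0.75, b = 2.5, n = 2
h = (b - a)/n = 0.875000

Simpson's rule: (h/3)[f(x₀) + 4f(x₁) + 2f(x₂) + ... + f(xₙ)]

x_0 = 0.7500, f(x_0) = 0.731689, coefficient = 1
x_1 = 1.6250, f(x_1) = -0.054177, coefficient = 4
x_2 = 2.5000, f(x_2) = -0.801144, coefficient = 1

I ≈ (0.875000/3) × -0.286163 = -0.083464
Exact value: -0.083167
Error: 0.000298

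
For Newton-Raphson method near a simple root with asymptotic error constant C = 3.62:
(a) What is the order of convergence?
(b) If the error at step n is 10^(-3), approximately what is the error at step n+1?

(a) Newton-Raphson has quadratic (order 2) convergence near simple roots.
    This means |e_{n+1}| ≈ C|e_n|².

(b) With |e_n| = 10^(-3) and C = 3.62:
    |e_{n+1}| ≈ 3.62 × (10^(-3))² = 3.62 × 10^(-6)

(a) 2 (quadratic); (b) |e_{n+1}| ≈ 3.620e-06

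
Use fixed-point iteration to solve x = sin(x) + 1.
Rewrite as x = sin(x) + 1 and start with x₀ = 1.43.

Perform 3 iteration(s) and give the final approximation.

Equation: x = sin(x) + 1
Fixed-point form: x = sin(x) + 1
x₀ = 1.43

x_1 = g(1.430000) = 1.990105
x_2 = g(1.990105) = 1.913371
x_3 = g(1.913371) = 1.941893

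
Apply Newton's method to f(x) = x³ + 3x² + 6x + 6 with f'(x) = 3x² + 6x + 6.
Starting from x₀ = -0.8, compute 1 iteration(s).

f(x) = x³ + 3x² + 6x + 6
f'(x) = 3x² + 6x + 6
x₀ = -0.8

Newton-Raphson formula: x_{n+1} = x_n - f(x_n)/f'(x_n)

Iteration 1:
  f(-0.800000) = 2.608000
  f'(-0.800000) = 3.120000
  x_1 = -0.800000 - 2.608000/3.120000 = -1.635897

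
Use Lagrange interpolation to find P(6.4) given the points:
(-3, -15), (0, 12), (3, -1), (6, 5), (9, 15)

Lagrange interpolation formula:
P(x) = Σ yᵢ × Lᵢ(x)
where Lᵢ(x) = Π_{j≠i} (x - xⱼ)/(xᵢ - xⱼ)

L_0(6.4) = (6.4 - 0)/(-3 - 0) × (6.4 - 3)/(-3 - 3) × (6.4 - 6)/(-3 - 6) × (6.4 - 9)/(-3 - 9) = -0.011641
L_1(6.4) = (6.4 - (-3))/(0 - (-3)) × (6.4 - 3)/(0 - 3) × (6.4 - 6)/(0 - 6) × (6.4 - 9)/(0 - 9) = 0.068392
L_2(6.4) = (6.4 - (-3))/(3 - (-3)) × (6.4 - 0)/(3 - 0) × (6.4 - 6)/(3 - 6) × (6.4 - 9)/(3 - 9) = -0.193106
L_3(6.4) = (6.4 - (-3))/(6 - (-3)) × (6.4 - 0)/(6 - 0) × (6.4 - 3)/(6 - 3) × (6.4 - 9)/(6 - 9) = 1.094268
L_4(6.4) = (6.4 - (-3))/(9 - (-3)) × (6.4 - 0)/(9 - 0) × (6.4 - 3)/(9 - 3) × (6.4 - 6)/(9 - 6) = 0.042087

P(6.4) = (-15)×L_0(6.4) + 12×L_1(6.4) + (-1)×L_2(6.4) + 5×L_3(6.4) + 15×L_4(6.4)
P(6.4) = 7.291075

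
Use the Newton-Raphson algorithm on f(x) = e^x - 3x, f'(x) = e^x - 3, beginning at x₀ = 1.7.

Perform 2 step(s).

f(x) = e^x - 3x
f'(x) = e^x - 3
x₀ = 1.7

Newton-Raphson formula: x_{n+1} = x_n - f(x_n)/f'(x_n)

Iteration 1:
  f(1.700000) = 0.373947
  f'(1.700000) = 2.473947
  x_1 = 1.700000 - 0.373947/2.473947 = 1.548846
Iteration 2:
  f(1.548846) = 0.059498
  f'(1.548846) = 1.706036
  x_2 = 1.548846 - 0.059498/1.706036 = 1.513971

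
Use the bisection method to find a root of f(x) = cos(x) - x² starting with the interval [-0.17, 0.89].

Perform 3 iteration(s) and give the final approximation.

f(x) = cos(x) - x²
Initial interval: [-0.17, 0.89]

Iteration 1:
  c_1 = (-0.170000 + 0.890000)/2 = 0.360000
  f(c_1) = f(0.360000) = 0.806297
  f(a) × f(c) ≥ 0, new interval: [0.360000, 0.890000]
Iteration 2:
  c_2 = (0.360000 + 0.890000)/2 = 0.625000
  f(c_2) = f(0.625000) = 0.420338
  f(a) × f(c) ≥ 0, new interval: [0.625000, 0.890000]
Iteration 3:
  c_3 = (0.625000 + 0.890000)/2 = 0.757500
  f(c_3) = f(0.757500) = 0.152750
  f(a) × f(c) ≥ 0, new interval: [0.757500, 0.890000]

After 3 iteration(s), the approximation is c_3 = 0.757500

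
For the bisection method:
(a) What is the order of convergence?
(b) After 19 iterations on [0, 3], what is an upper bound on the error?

(a) Bisection has linear (order 1) convergence; the error is halved each step.

(b) Error bound = (b-a)/2^n = (3 - 0)/2^{19}
    = 3/2^{19}

(a) 1 (linear); (b) error ≤ 5.72e-06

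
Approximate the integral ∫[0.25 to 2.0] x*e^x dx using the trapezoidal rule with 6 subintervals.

f(x) = x*e^x
a = 0.25, b = 2.0, n = 6
h = (b - a)/n = 0.291667

Trapezoidal rule: (h/2)[f(x₀) + 2f(x₁) + 2f(x₂) + ... + f(xₙ)]

x_0 = 0.2500, f(x_0) = 0.321006, coefficient = 1
x_1 = 0.5417, f(x_1) = 0.931054, coefficient = 2
x_2 = 0.8333, f(x_2) = 1.917480, coefficient = 2
x_3 = 1.1250, f(x_3) = 3.465244, coefficient = 2
x_4 = 1.4167, f(x_4) = 5.841417, coefficient = 2
x_5 = 1.7083, f(x_5) = 9.429580, coefficient = 2
x_6 = 2.0000, f(x_6) = 14.778112, coefficient = 1

I ≈ (0.291667/2) × 58.268668 = 8.497514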